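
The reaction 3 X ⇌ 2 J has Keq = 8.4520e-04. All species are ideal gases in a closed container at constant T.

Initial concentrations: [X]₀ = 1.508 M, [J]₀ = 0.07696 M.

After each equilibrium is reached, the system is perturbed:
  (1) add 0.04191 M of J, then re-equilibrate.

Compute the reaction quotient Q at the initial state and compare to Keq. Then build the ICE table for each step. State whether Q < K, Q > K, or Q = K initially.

Q₀ = 0.001727; Q > K (proceeds reverse)

Q₀ = 0.001727 vs Keq = 8.4520e-04 ⇒ Q>K, reverse
Step 1:
                   X          J
  I            1.508    0.07696
  C          0.03209    -0.0214
  E             1.54    0.05556
  solve Keq expr → x = -0.0107; check Q = 8.4520e-04
Then add 0.04191 M of J.
Step 2:
                   X          J
  I             1.54    0.09747
  C           0.0581   -0.03874
  E            1.598    0.05874
  solve Keq expr → x = -0.01937; check Q = 8.4520e-04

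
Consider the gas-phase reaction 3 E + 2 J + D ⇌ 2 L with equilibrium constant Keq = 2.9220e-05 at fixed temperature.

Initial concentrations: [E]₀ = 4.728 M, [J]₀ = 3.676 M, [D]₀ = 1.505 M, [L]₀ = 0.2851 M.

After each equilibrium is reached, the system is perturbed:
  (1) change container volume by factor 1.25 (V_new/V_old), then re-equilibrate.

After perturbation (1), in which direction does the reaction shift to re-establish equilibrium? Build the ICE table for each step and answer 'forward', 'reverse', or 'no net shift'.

Direction: reverse

Q₀ = 3.7816e-05 vs Keq = 2.9220e-05 ⇒ Q>K, reverse
Step 1:
                    E           J           D           L
  Initial       4.728       3.676       1.505      0.2851
  Change      0.04202     0.02802     0.01401    -0.02802
  Equil          4.77       3.704       1.519      0.2571
  solve Keq expr → x = -0.01401; check Q = 2.9220e-05
Then change container volume by factor 1.25 (V_new/V_old).
Step 2:
                    E           J           D           L
  Initial       3.816       2.963       1.215      0.2057
  Change      0.09634     0.06423     0.03211    -0.06423
  Equil         3.912       3.027       1.247      0.1414
  solve Keq expr → x = -0.03211; check Q = 2.9220e-05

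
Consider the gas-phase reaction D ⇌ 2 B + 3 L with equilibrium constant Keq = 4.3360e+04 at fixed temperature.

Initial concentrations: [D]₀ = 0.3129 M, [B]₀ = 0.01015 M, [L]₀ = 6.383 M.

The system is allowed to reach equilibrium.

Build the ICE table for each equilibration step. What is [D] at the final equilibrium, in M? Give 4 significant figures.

Q₀ = 0.08563 vs Keq = 4.3360e+04 ⇒ Q<K, forward
Step 1:
                   D          B          L
  I           0.3129    0.01015      6.383
  C          -0.3093     0.6187      0.928
  E         0.003564     0.6288      7.311
  solve Keq expr → x = 0.3093; check Q = 4.3360e+04

[D]_eq = 0.003564 M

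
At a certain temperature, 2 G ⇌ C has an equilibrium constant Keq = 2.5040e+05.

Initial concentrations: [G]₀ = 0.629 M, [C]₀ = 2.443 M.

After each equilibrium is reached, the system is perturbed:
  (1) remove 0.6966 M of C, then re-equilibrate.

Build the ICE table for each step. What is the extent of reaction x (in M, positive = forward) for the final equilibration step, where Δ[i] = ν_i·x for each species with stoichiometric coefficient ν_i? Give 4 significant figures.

x = 2.2481e-04 M

Q₀ = 6.175 vs Keq = 2.5040e+05 ⇒ Q<K, forward
Step 1:
                   G          C
  Initial      0.629      2.443
  Change     -0.6257     0.3128
  Equil     0.003317      2.756
  solve Keq expr → x = 0.3128; check Q = 2.5040e+05
Then remove 0.6966 M of C.
Step 2:
                   G          C
  Initial   0.003317      2.059
  Change  -4.4962e-04 2.2481e-04
  Equil     0.002868      2.059
  solve Keq expr → x = 2.2481e-04; check Q = 2.5040e+05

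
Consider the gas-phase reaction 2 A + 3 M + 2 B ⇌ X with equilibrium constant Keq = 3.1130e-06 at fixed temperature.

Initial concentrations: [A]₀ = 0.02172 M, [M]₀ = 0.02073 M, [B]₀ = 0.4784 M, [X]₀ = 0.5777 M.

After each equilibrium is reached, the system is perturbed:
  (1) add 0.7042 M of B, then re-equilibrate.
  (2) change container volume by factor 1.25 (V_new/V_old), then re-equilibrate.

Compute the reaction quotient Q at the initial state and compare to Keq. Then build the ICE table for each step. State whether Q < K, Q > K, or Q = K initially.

Q₀ = 6.0062e+08 vs Keq = 3.1130e-06 ⇒ Q>K, reverse
Step 1:
                  A         M         B         X
  Initial   0.02172   0.02073    0.4784    0.5777
  Change      1.155     1.733     1.155   -0.5776
  Equil       1.177     1.754     1.634 6.2070e-05
  solve Keq expr → x = -0.5776; check Q = 3.1130e-06
Then add 0.7042 M of B.
Step 2:
                  A         M         B         X
  Initial     1.177     1.754     2.338 6.2070e-05
  Change  -1.2992e-04 -1.9488e-04 -1.2992e-04 6.4960e-05
  Equil       1.177     1.753     2.338 1.2703e-04
  solve Keq expr → x = 6.4960e-05; check Q = 3.1130e-06
Then change container volume by factor 1.25 (V_new/V_old).
Step 3:
                  A         M         B         X
  Initial    0.9415     1.403      1.87 1.0162e-04
  Change  1.4992e-04 2.2488e-04 1.4992e-04 -7.4958e-05
  Equil      0.9416     1.403      1.87 2.6666e-05
  solve Keq expr → x = -7.4958e-05; check Q = 3.1130e-06

Q₀ = 6.0062e+08; Q > K (proceeds reverse)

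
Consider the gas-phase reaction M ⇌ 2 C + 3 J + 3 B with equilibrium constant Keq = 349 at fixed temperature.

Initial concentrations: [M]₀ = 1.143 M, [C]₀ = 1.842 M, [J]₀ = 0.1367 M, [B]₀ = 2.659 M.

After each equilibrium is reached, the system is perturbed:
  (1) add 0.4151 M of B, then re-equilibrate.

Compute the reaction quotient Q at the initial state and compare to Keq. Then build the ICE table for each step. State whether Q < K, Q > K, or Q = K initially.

Q₀ = 0.1426; Q < K (proceeds forward)

Q₀ = 0.1426 vs Keq = 349 ⇒ Q<K, forward
Step 1:
                    M           C           J           B
  init          1.143       1.842      0.1367       2.659
  Δ           -0.2987      0.5974      0.8962      0.8962
  eq           0.8443       2.439       1.033       3.555
  solve Keq expr → x = 0.2987; check Q = 349
Then add 0.4151 M of B.
Step 2:
                    M           C           J           B
  init         0.8443       2.439       1.033        3.97
  Δ           0.02344    -0.04687    -0.07031    -0.07031
  eq           0.8677       2.393      0.9626         3.9
  solve Keq expr → x = -0.02344; check Q = 349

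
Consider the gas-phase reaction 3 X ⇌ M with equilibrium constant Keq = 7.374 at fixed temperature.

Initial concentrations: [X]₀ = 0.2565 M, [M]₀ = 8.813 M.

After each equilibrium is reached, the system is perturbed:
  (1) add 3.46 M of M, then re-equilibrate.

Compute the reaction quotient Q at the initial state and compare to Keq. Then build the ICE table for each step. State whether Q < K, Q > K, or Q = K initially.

Q₀ = 522.2; Q > K (proceeds reverse)

Q₀ = 522.2 vs Keq = 7.374 ⇒ Q>K, reverse
Step 1:
                    X           M
  I            0.2565       8.813
  C             0.794     -0.2647
  E              1.05       8.548
  solve Keq expr → x = -0.2647; check Q = 7.374
Then add 3.46 M of M.
Step 2:
                    X           M
  I              1.05       12.01
  C            0.1247    -0.04155
  E             1.175       11.97
  solve Keq expr → x = -0.04155; check Q = 7.374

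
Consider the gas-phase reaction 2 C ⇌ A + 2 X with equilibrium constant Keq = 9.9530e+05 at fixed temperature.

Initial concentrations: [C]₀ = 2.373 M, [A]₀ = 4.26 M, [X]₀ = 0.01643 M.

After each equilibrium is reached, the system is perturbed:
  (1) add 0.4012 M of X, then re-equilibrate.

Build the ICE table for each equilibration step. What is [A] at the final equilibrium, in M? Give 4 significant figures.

[A]_eq = 5.443 M

Q₀ = 2.0422e-04 vs Keq = 9.9530e+05 ⇒ Q<K, forward
Step 1:
                   C          A          X
  I            2.373       4.26    0.01643
  C           -2.367      1.184      2.367
  E         0.005575      5.444      2.384
  solve Keq expr → x = 1.184; check Q = 9.9530e+05
Then add 0.4012 M of X.
Step 2:
                   C          A          X
  I         0.005575      5.444      2.785
  C       9.3581e-04 -4.6790e-04 -9.3581e-04
  E         0.006511      5.443      2.784
  solve Keq expr → x = -4.6790e-04; check Q = 9.9530e+05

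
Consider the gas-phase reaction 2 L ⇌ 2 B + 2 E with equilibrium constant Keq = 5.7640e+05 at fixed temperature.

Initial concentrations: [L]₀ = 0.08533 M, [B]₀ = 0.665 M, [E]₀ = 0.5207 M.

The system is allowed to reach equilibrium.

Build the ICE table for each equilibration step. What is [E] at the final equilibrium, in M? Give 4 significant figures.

[E]_eq = 0.6054 M

Q₀ = 16.47 vs Keq = 5.7640e+05 ⇒ Q<K, forward
Step 1:
                    L           B           E
  Initial     0.08533       0.665      0.5207
  Change     -0.08473     0.08473     0.08473
  Equil    5.9787e-04      0.7497      0.6054
  solve Keq expr → x = 0.04237; check Q = 5.7640e+05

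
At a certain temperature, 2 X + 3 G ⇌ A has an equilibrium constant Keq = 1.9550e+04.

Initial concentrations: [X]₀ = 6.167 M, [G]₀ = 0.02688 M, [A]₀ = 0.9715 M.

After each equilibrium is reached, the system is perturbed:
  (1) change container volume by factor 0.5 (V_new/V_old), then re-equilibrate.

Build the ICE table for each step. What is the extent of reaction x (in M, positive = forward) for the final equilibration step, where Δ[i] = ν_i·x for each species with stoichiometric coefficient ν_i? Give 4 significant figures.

Q₀ = 1315 vs Keq = 1.9550e+04 ⇒ Q<K, forward
Step 1:
                  X         G         A
  Initial     6.167   0.02688    0.9715
  Change   -0.01061  -0.01592  0.005305
  Equil       6.156   0.01096    0.9768
  solve Keq expr → x = 0.005305; check Q = 1.9550e+04
Then change container volume by factor 0.5 (V_new/V_old).
Step 2:
                  X         G         A
  Initial     12.31   0.02193     1.954
  Change  -0.008811  -0.01322  0.004405
  Equil        12.3  0.008714     1.958
  solve Keq expr → x = 0.004405; check Q = 1.9550e+04

x = 0.004405 M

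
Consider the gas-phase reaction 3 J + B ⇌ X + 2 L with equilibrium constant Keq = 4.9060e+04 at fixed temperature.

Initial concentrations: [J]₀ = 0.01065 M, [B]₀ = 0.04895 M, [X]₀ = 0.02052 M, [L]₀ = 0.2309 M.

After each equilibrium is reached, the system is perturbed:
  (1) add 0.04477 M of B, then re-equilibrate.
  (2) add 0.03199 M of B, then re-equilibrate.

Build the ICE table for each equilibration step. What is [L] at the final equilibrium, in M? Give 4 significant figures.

Q₀ = 1.8502e+04 vs Keq = 4.9060e+04 ⇒ Q<K, forward
Step 1:
                  J         B         X         L
  Initial   0.01065   0.04895   0.02052    0.2309
  Change  -0.002752 -9.1719e-04 9.1719e-04  0.001834
  Equil    0.007898   0.04803   0.02144    0.2327
  solve Keq expr → x = 9.1719e-04; check Q = 4.9060e+04
Then add 0.04477 M of B.
Step 2:
                  J         B         X         L
  Initial  0.007898    0.0928   0.02144    0.2327
  Change  -0.001479 -4.9305e-04 4.9305e-04 9.8610e-04
  Equil    0.006419   0.09231   0.02193    0.2337
  solve Keq expr → x = 4.9305e-04; check Q = 4.9060e+04
Then add 0.03199 M of B.
Step 3:
                  J         B         X         L
  Initial  0.006419    0.1243   0.02193    0.2337
  Change  -5.7965e-04 -1.9322e-04 1.9322e-04 3.8643e-04
  Equil     0.00584    0.1241   0.02212    0.2341
  solve Keq expr → x = 1.9322e-04; check Q = 4.9060e+04

[L]_eq = 0.2341 M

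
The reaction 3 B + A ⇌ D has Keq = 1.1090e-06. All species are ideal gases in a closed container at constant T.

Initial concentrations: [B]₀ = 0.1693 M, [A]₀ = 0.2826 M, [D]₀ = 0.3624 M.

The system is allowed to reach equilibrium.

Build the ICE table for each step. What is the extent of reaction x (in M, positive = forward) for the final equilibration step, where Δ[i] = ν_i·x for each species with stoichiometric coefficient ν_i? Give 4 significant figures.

Q₀ = 264.3 vs Keq = 1.1090e-06 ⇒ Q>K, reverse
Step 1:
                  B         A         D
  init       0.1693    0.2826    0.3624
  Δ           1.087    0.3624   -0.3624
  eq          1.256     0.645 1.4190e-06
  solve Keq expr → x = -0.3624; check Q = 1.1090e-06

x = -0.3624 M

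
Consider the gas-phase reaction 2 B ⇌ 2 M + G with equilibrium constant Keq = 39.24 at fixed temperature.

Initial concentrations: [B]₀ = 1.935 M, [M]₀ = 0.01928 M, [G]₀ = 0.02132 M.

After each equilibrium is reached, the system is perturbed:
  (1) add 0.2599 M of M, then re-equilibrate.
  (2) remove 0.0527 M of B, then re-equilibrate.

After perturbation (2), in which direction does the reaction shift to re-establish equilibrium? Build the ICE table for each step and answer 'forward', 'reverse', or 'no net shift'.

Direction: reverse

Q₀ = 2.1166e-06 vs Keq = 39.24 ⇒ Q<K, forward
Step 1:
                    B           M           G
  I             1.935     0.01928     0.02132
  C            -1.683       1.683      0.8413
  E            0.2523       1.702      0.8626
  solve Keq expr → x = 0.8413; check Q = 39.24
Then add 0.2599 M of M.
Step 2:
                    B           M           G
  I            0.2523       1.962      0.8626
  C           0.03129    -0.03129    -0.01564
  E            0.2836       1.931       0.847
  solve Keq expr → x = -0.01564; check Q = 39.24
Then remove 0.0527 M of B.
Step 3:
                    B           M           G
  I            0.2309       1.931       0.847
  C           0.04287    -0.04287    -0.02143
  E            0.2738       1.888      0.8256
  solve Keq expr → x = -0.02143; check Q = 39.24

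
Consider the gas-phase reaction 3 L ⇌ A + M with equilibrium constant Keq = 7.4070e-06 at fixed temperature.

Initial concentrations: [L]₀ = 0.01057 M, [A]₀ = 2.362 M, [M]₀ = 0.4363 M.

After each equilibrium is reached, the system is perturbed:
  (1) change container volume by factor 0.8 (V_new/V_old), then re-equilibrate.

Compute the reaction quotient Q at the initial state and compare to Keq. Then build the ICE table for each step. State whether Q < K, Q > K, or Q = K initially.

Q₀ = 8.7265e+05; Q > K (proceeds reverse)

Q₀ = 8.7265e+05 vs Keq = 7.4070e-06 ⇒ Q>K, reverse
Step 1:
                    L           A           M
  init        0.01057       2.362      0.4363
  Δ             1.309     -0.4363     -0.4363
  eq            1.319       1.926  8.8354e-06
  solve Keq expr → x = -0.4363; check Q = 7.4070e-06
Then change container volume by factor 0.8 (V_new/V_old).
Step 2:
                    L           A           M
  init          1.649       2.407  1.1044e-05
  Δ       -8.2825e-06  2.7608e-06  2.7608e-06
  eq            1.649       2.407  1.3805e-05
  solve Keq expr → x = 2.7608e-06; check Q = 7.4070e-06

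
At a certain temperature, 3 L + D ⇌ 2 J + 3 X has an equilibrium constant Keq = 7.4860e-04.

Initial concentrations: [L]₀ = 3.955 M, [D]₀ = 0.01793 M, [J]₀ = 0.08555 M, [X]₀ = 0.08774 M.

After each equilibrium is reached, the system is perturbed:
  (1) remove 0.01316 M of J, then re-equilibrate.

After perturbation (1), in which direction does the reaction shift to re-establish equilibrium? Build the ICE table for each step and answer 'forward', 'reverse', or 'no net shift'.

Q₀ = 4.4567e-06 vs Keq = 7.4860e-04 ⇒ Q<K, forward
Step 1:
                   L          D          J          X
  init         3.955    0.01793    0.08555    0.08774
  Δ          -0.0512   -0.01707    0.03413     0.0512
  eq           3.904 8.6271e-04     0.1197     0.1389
  solve Keq expr → x = 0.01707; check Q = 7.4860e-04
Then remove 0.01316 M of J.
Step 2:
                   L          D          J          X
  init         3.904 8.6271e-04     0.1065     0.1389
  Δ       -5.0174e-04 -1.6725e-04 3.3449e-04 5.0174e-04
  eq           3.903 6.9546e-04     0.1069     0.1394
  solve Keq expr → x = 1.6725e-04; check Q = 7.4860e-04

Direction: forward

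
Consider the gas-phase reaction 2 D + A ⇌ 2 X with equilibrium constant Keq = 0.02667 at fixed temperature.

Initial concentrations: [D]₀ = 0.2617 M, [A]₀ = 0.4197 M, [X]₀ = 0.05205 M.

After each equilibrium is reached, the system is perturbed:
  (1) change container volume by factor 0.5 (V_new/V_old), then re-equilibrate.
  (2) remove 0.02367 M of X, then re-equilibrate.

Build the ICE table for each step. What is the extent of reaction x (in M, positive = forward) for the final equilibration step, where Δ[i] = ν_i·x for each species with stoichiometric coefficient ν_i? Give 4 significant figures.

Q₀ = 0.09425 vs Keq = 0.02667 ⇒ Q>K, reverse
Step 1:
                  D         A         X
  Initial    0.2617    0.4197   0.05205
  Change    0.02168   0.01084  -0.02168
  Equil      0.2834    0.4305   0.03037
  solve Keq expr → x = -0.01084; check Q = 0.02667
Then change container volume by factor 0.5 (V_new/V_old).
Step 2:
                  D         A         X
  Initial    0.5668    0.8611   0.06073
  Change    -0.0214   -0.0107    0.0214
  Equil      0.5454    0.8504   0.08213
  solve Keq expr → x = 0.0107; check Q = 0.02667
Then remove 0.02367 M of X.
Step 3:
                  D         A         X
  Initial    0.5454    0.8504   0.05846
  Change   -0.02016  -0.01008   0.02016
  Equil      0.5252    0.8403   0.07862
  solve Keq expr → x = 0.01008; check Q = 0.02667

x = 0.01008 M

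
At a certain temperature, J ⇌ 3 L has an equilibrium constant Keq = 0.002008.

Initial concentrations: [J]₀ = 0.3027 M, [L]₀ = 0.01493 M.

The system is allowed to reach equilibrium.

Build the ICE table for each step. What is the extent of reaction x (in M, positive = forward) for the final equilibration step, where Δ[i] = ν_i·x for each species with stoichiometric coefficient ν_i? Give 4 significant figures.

x = 0.02254 M

Q₀ = 1.0994e-05 vs Keq = 0.002008 ⇒ Q<K, forward
Step 1:
                    J           L
  Initial      0.3027     0.01493
  Change     -0.02254     0.06762
  Equil        0.2802     0.08255
  solve Keq expr → x = 0.02254; check Q = 0.002008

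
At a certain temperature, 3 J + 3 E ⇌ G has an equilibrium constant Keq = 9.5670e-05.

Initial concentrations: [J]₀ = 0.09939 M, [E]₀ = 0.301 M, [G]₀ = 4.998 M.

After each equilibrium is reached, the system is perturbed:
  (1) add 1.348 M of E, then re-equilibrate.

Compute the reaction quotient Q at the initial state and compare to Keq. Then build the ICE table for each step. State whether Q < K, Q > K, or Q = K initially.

Q₀ = 1.8667e+05; Q > K (proceeds reverse)

Q₀ = 1.8667e+05 vs Keq = 9.5670e-05 ⇒ Q>K, reverse
Step 1:
                    J           E           G
  I           0.09939       0.301       4.998
  C             5.469       5.469      -1.823
  E             5.569        5.77       3.175
  solve Keq expr → x = -1.823; check Q = 9.5670e-05
Then add 1.348 M of E.
Step 2:
                    J           E           G
  I             5.569       7.118       3.175
  C           -0.5677     -0.5677      0.1892
  E             5.001       6.551       3.364
  solve Keq expr → x = 0.1892; check Q = 9.5670e-05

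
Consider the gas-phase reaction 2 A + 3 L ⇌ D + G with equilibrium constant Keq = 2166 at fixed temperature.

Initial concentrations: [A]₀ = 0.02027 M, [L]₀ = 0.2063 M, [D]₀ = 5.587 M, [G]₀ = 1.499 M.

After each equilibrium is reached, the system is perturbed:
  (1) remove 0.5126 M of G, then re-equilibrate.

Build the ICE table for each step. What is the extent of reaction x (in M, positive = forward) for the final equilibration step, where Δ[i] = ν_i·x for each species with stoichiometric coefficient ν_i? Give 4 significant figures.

x = 0.01032 M

Q₀ = 2.3215e+06 vs Keq = 2166 ⇒ Q>K, reverse
Step 1:
                   A          L          D          G
  I          0.02027     0.2063      5.587      1.499
  C           0.1705     0.2558   -0.08526   -0.08526
  E           0.1908     0.4621      5.502      1.414
  solve Keq expr → x = -0.08526; check Q = 2166
Then remove 0.5126 M of G.
Step 2:
                   A          L          D          G
  I           0.1908     0.4621      5.502     0.9011
  C         -0.02064   -0.03096    0.01032    0.01032
  E           0.1701     0.4311      5.512     0.9115
  solve Keq expr → x = 0.01032; check Q = 2166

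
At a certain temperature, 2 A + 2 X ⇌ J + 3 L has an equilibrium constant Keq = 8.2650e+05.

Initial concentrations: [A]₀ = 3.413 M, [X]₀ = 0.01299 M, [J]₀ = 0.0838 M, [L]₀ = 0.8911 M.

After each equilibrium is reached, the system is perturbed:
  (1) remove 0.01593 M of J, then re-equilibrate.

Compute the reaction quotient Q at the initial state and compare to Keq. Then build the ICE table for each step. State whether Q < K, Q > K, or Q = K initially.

Q₀ = 30.17; Q < K (proceeds forward)

Q₀ = 30.17 vs Keq = 8.2650e+05 ⇒ Q<K, forward
Step 1:
                   A          X          J          L
  init         3.413    0.01299     0.0838     0.8911
  Δ         -0.01291   -0.01291   0.006453    0.01936
  eq             3.4 8.4432e-05    0.09025     0.9105
  solve Keq expr → x = 0.006453; check Q = 8.2650e+05
Then remove 0.01593 M of J.
Step 2:
                   A          X          J          L
  init           3.4 8.4432e-05    0.07432     0.9105
  Δ       -7.8091e-06 -7.8091e-06 3.9046e-06 1.1714e-05
  eq             3.4 7.6623e-05    0.07433     0.9105
  solve Keq expr → x = 3.9046e-06; check Q = 8.2650e+05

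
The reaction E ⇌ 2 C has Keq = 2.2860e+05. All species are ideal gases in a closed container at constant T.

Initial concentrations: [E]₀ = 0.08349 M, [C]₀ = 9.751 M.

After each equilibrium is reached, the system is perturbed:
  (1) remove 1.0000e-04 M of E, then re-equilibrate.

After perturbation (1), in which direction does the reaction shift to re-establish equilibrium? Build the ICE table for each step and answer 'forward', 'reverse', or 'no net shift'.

Direction: reverse

Q₀ = 1139 vs Keq = 2.2860e+05 ⇒ Q<K, forward
Step 1:
                   E          C
  init       0.08349      9.751
  Δ         -0.08306     0.1661
  eq      4.3022e-04      9.917
  solve Keq expr → x = 0.08306; check Q = 2.2860e+05
Then remove 1.0000e-04 M of E.
Step 2:
                   E          C
  init    3.3022e-04      9.917
  Δ       9.9983e-05 -1.9997e-04
  eq      4.3021e-04      9.917
  solve Keq expr → x = -9.9983e-05; check Q = 2.2860e+05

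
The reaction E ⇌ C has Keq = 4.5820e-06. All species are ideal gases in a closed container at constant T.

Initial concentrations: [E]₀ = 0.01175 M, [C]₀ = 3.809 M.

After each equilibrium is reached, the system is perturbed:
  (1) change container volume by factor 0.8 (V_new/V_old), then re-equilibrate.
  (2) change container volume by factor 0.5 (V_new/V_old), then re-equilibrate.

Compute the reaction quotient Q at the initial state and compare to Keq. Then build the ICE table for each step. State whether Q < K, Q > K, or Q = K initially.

Q₀ = 324.2 vs Keq = 4.5820e-06 ⇒ Q>K, reverse
Step 1:
                   E          C
  I          0.01175      3.809
  C            3.809     -3.809
  E            3.821 1.7507e-05
  solve Keq expr → x = -3.809; check Q = 4.5820e-06
Then change container volume by factor 0.8 (V_new/V_old).
Step 2:
                   E          C
  I            4.776 2.1883e-05
  C                0          0
  E            4.776 2.1883e-05
  solve Keq expr → x = 0; check Q = 4.5820e-06
Then change container volume by factor 0.5 (V_new/V_old).
Step 3:
                   E          C
  I            9.552 4.3766e-05
  C                0          0
  E            9.552 4.3766e-05
  solve Keq expr → x = 0; check Q = 4.5820e-06

Q₀ = 324.2; Q > K (proceeds reverse)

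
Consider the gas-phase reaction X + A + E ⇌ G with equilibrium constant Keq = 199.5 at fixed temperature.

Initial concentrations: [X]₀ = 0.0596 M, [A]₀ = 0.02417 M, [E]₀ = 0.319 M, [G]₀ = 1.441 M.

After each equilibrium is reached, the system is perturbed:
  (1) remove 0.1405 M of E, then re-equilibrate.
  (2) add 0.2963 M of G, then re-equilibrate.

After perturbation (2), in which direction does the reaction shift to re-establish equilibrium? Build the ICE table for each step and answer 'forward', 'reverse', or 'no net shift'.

Q₀ = 3136 vs Keq = 199.5 ⇒ Q>K, reverse
Step 1:
                   X          A          E          G
  Initial     0.0596    0.02417      0.319      1.441
  Change     0.08834    0.08834    0.08834   -0.08834
  Equil       0.1479     0.1125     0.4073      1.353
  solve Keq expr → x = -0.08834; check Q = 199.5
Then remove 0.1405 M of E.
Step 2:
                   X          A          E          G
  Initial     0.1479     0.1125     0.2668      1.353
  Change     0.02258    0.02258    0.02258   -0.02258
  Equil       0.1705     0.1351     0.2894       1.33
  solve Keq expr → x = -0.02258; check Q = 199.5
Then add 0.2963 M of G.
Step 3:
                   X          A          E          G
  Initial     0.1705     0.1351     0.2894      1.626
  Change       0.012      0.012      0.012     -0.012
  Equil       0.1825     0.1471     0.3014      1.614
  solve Keq expr → x = -0.012; check Q = 199.5

Direction: reverse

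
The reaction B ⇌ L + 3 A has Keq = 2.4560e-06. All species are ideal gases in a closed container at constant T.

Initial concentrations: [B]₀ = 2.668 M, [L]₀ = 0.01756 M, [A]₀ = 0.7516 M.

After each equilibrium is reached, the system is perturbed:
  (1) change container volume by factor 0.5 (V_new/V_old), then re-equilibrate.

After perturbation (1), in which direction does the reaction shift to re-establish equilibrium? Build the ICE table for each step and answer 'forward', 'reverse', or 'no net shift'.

Direction: reverse

Q₀ = 0.002794 vs Keq = 2.4560e-06 ⇒ Q>K, reverse
Step 1:
                  B         L         A
  I           2.668   0.01756    0.7516
  C         0.01754  -0.01754  -0.05262
  E           2.686 1.9314e-05     0.699
  solve Keq expr → x = -0.01754; check Q = 2.4560e-06
Then change container volume by factor 0.5 (V_new/V_old).
Step 2:
                  B         L         A
  I           5.371 3.8628e-05     1.398
  C       3.3798e-05 -3.3798e-05 -1.0139e-04
  E           5.371 4.8296e-06     1.398
  solve Keq expr → x = -3.3798e-05; check Q = 2.4560e-06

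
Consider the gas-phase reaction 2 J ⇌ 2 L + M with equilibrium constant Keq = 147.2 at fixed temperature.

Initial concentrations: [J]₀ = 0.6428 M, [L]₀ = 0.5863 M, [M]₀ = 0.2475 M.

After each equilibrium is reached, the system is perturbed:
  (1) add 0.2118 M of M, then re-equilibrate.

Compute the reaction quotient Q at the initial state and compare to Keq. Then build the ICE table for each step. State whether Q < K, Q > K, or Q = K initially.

Q₀ = 0.2059; Q < K (proceeds forward)

Q₀ = 0.2059 vs Keq = 147.2 ⇒ Q<K, forward
Step 1:
                   J          L          M
  init        0.6428     0.5863     0.2475
  Δ           -0.573      0.573     0.2865
  eq         0.06982      1.159      0.534
  solve Keq expr → x = 0.2865; check Q = 147.2
Then add 0.2118 M of M.
Step 2:
                   J          L          M
  init       0.06982      1.159     0.7458
  Δ          0.01155   -0.01155  -0.005777
  eq         0.08138      1.148       0.74
  solve Keq expr → x = -0.005777; check Q = 147.2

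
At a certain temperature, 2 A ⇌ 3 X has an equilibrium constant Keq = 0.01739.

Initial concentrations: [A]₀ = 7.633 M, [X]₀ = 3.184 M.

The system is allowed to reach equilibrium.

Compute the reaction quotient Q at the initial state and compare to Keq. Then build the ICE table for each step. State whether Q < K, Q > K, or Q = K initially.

Q₀ = 0.554; Q > K (proceeds reverse)

Q₀ = 0.554 vs Keq = 0.01739 ⇒ Q>K, reverse
Step 1:
                  A         X
  I           7.633     3.184
  C           1.375    -2.062
  E           9.008     1.122
  solve Keq expr → x = -0.6875; check Q = 0.01739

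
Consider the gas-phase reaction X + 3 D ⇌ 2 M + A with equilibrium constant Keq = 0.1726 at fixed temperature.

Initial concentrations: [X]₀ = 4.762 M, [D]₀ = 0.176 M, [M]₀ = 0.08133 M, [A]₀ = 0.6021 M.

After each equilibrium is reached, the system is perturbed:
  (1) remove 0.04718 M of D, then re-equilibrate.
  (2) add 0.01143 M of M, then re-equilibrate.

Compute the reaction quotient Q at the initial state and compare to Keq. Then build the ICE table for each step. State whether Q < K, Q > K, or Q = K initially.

Q₀ = 0.1534 vs Keq = 0.1726 ⇒ Q<K, forward
Step 1:
                   X          D          M          A
  init         4.762      0.176    0.08133     0.6021
  Δ        -0.001156  -0.003467   0.002311   0.001156
  eq           4.761     0.1725    0.08364     0.6033
  solve Keq expr → x = 0.001156; check Q = 0.1726
Then remove 0.04718 M of D.
Step 2:
                   X          D          M          A
  init         4.761     0.1254    0.08364     0.6033
  Δ         0.007944    0.02383   -0.01589  -0.007944
  eq           4.769     0.1492    0.06775     0.5953
  solve Keq expr → x = -0.007944; check Q = 0.1726
Then add 0.01143 M of M.
Step 3:
                   X          D          M          A
  init         4.769     0.1492    0.07918     0.5953
  Δ          0.00276    0.00828   -0.00552   -0.00276
  eq           4.772     0.1575    0.07366     0.5926
  solve Keq expr → x = -0.00276; check Q = 0.1726

Q₀ = 0.1534; Q < K (proceeds forward)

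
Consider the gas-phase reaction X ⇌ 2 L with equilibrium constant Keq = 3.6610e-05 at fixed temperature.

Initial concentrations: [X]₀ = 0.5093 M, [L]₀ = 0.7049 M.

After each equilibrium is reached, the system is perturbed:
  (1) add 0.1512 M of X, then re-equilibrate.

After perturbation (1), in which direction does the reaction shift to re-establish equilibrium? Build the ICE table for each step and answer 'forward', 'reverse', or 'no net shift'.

Q₀ = 0.9756 vs Keq = 3.6610e-05 ⇒ Q>K, reverse
Step 1:
                  X         L
  Initial    0.5093    0.7049
  Change     0.3496   -0.6993
  Equil      0.8589  0.005608
  solve Keq expr → x = -0.3496; check Q = 3.6610e-05
Then add 0.1512 M of X.
Step 2:
                  X         L
  Initial      1.01  0.005608
  Change  -2.3643e-04 4.7285e-04
  Equil        1.01  0.006081
  solve Keq expr → x = 2.3643e-04; check Q = 3.6610e-05

Direction: forward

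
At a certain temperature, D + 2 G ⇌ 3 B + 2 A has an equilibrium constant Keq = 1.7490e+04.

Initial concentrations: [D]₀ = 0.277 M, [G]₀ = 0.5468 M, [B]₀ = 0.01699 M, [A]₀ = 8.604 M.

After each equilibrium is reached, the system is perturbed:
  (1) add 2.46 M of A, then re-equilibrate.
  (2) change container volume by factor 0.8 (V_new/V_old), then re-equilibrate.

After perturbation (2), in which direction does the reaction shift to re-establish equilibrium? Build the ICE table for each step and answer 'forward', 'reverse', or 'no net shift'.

Q₀ = 0.004384 vs Keq = 1.7490e+04 ⇒ Q<K, forward
Step 1:
                  D         G         B         A
  init        0.277    0.5468   0.01699     8.604
  Δ         -0.2074   -0.4148    0.6221    0.4148
  eq        0.06962     0.132    0.6391     9.019
  solve Keq expr → x = 0.2074; check Q = 1.7490e+04
Then add 2.46 M of A.
Step 2:
                  D         G         B         A
  init      0.06962     0.132    0.6391     11.48
  Δ        0.008498     0.017  -0.02549    -0.017
  eq        0.07812     0.149    0.6136     11.46
  solve Keq expr → x = -0.008498; check Q = 1.7490e+04
Then change container volume by factor 0.8 (V_new/V_old).
Step 3:
                  D         G         B         A
  init      0.09765    0.1863     0.767     14.33
  Δ         0.01054   0.02109  -0.03163  -0.02109
  eq         0.1082    0.2074    0.7354     14.31
  solve Keq expr → x = -0.01054; check Q = 1.7490e+04

Direction: reverse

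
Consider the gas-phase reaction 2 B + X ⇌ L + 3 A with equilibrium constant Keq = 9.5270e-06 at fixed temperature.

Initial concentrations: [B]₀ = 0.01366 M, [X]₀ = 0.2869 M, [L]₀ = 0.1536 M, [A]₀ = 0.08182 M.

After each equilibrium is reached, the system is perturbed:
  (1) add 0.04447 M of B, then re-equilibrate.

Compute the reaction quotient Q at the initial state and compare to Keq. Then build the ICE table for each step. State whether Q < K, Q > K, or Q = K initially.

Q₀ = 1.572; Q > K (proceeds reverse)

Q₀ = 1.572 vs Keq = 9.5270e-06 ⇒ Q>K, reverse
Step 1:
                    B           X           L           A
  init        0.01366      0.2869      0.1536     0.08182
  Δ           0.05146     0.02573    -0.02573     -0.0772
  eq          0.06512      0.3126      0.1279    0.004623
  solve Keq expr → x = -0.02573; check Q = 9.5270e-06
Then add 0.04447 M of B.
Step 2:
                    B           X           L           A
  init         0.1096      0.3126      0.1279    0.004623
  Δ         -0.001236 -6.1787e-04  6.1787e-04    0.001854
  eq           0.1084       0.312      0.1285    0.006476
  solve Keq expr → x = 6.1787e-04; check Q = 9.5270e-06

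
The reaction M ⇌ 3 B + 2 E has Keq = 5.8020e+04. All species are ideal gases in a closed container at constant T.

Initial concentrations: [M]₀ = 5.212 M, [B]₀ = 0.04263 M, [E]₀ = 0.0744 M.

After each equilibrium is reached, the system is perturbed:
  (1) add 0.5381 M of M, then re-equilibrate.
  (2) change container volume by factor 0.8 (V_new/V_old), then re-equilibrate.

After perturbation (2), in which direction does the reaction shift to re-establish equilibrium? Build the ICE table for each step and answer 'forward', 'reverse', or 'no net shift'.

Q₀ = 8.2279e-08 vs Keq = 5.8020e+04 ⇒ Q<K, forward
Step 1:
                    M           B           E
  I             5.212     0.04263      0.0744
  C            -3.763       11.29       7.526
  E             1.449       11.33       7.601
  solve Keq expr → x = 3.763; check Q = 5.8020e+04
Then add 0.5381 M of M.
Step 2:
                    M           B           E
  I             1.987       11.33       7.601
  C           -0.1737      0.5212      0.3475
  E             1.813       11.85       7.948
  solve Keq expr → x = 0.1737; check Q = 5.8020e+04
Then change container volume by factor 0.8 (V_new/V_old).
Step 3:
                    M           B           E
  I             2.267       14.82       9.935
  C            0.6078      -1.823      -1.216
  E             2.874       12.99        8.72
  solve Keq expr → x = -0.6078; check Q = 5.8020e+04

Direction: reverse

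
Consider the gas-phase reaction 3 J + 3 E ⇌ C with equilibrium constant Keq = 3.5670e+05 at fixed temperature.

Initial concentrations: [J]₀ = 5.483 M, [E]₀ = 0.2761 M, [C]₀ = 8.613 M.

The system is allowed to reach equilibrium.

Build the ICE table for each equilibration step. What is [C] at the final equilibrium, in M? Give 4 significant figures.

[C]_eq = 8.703 M

Q₀ = 2.483 vs Keq = 3.5670e+05 ⇒ Q<K, forward
Step 1:
                  J         E         C
  Initial     5.483    0.2761     8.613
  Change    -0.2705   -0.2705   0.09018
  Equil       5.212  0.005564     8.703
  solve Keq expr → x = 0.09018; check Q = 3.5670e+05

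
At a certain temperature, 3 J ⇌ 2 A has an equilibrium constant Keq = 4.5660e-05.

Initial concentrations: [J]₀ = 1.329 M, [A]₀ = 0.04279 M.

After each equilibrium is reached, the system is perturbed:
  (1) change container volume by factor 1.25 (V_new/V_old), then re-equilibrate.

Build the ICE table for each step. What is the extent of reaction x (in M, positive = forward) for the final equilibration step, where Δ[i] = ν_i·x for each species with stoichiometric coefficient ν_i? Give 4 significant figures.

Q₀ = 7.8003e-04 vs Keq = 4.5660e-05 ⇒ Q>K, reverse
Step 1:
                   J          A
  init         1.329    0.04279
  Δ          0.04781   -0.03187
  eq           1.377    0.01092
  solve Keq expr → x = -0.01594; check Q = 4.5660e-05
Then change container volume by factor 1.25 (V_new/V_old).
Step 2:
                   J          A
  init         1.101   0.008733
  Δ         0.001361 -9.0749e-04
  eq           1.103   0.007826
  solve Keq expr → x = -4.5375e-04; check Q = 4.5660e-05

x = -4.5375e-04 M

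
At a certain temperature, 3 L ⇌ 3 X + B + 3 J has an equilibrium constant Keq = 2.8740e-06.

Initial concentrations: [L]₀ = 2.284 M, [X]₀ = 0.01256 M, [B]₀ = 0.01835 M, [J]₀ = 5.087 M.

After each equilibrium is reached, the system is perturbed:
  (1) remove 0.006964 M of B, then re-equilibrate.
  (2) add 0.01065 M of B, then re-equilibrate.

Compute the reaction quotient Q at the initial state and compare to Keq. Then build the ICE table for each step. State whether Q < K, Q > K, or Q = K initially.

Q₀ = 4.0170e-07; Q < K (proceeds forward)

Q₀ = 4.0170e-07 vs Keq = 2.8740e-06 ⇒ Q<K, forward
Step 1:
                  L         X         B         J
  I           2.284   0.01256   0.01835     5.087
  C        -0.01017   0.01017  0.003389   0.01017
  E           2.274   0.02273   0.02174     5.097
  solve Keq expr → x = 0.003389; check Q = 2.8740e-06
Then remove 0.006964 M of B.
Step 2:
                  L         X         B         J
  I           2.274   0.02273   0.01477     5.097
  C       -0.002595  0.002595 8.6489e-04  0.002595
  E           2.271   0.02532   0.01564       5.1
  solve Keq expr → x = 8.6489e-04; check Q = 2.8740e-06
Then add 0.01065 M of B.
Step 3:
                  L         X         B         J
  I           2.271   0.02532   0.02629       5.1
  C        0.003637 -0.003637 -0.001212 -0.003637
  E           2.275   0.02168   0.02508     5.096
  solve Keq expr → x = -0.001212; check Q = 2.8740e-06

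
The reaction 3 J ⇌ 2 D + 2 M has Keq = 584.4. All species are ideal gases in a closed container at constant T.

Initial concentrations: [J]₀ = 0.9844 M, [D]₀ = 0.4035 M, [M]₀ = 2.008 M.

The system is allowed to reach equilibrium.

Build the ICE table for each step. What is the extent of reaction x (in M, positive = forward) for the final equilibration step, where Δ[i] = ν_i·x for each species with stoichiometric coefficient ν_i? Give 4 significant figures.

Q₀ = 0.6882 vs Keq = 584.4 ⇒ Q<K, forward
Step 1:
                   J          D          M
  Initial     0.9844     0.4035      2.008
  Change     -0.7746     0.5164     0.5164
  Equil       0.2098     0.9199      2.524
  solve Keq expr → x = 0.2582; check Q = 584.4

x = 0.2582 M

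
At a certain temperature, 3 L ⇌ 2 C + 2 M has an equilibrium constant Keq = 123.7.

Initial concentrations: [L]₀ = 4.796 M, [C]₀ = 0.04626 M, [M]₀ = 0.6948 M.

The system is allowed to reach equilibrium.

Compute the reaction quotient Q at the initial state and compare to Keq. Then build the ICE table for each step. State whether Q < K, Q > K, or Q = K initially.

Q₀ = 9.3647e-06 vs Keq = 123.7 ⇒ Q<K, forward
Step 1:
                    L           C           M
  init          4.796     0.04626      0.6948
  Δ            -3.936       2.624       2.624
  eq           0.8596       2.671       3.319
  solve Keq expr → x = 1.312; check Q = 123.7

Q₀ = 9.3647e-06; Q < K (proceeds forward)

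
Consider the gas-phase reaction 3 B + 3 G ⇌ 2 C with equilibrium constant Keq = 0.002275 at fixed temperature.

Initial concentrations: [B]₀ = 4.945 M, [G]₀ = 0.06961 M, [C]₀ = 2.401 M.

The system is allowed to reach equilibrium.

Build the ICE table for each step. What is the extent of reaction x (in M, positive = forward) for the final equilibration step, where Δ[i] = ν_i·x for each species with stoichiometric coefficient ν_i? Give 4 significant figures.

x = -0.4819 M

Q₀ = 141.3 vs Keq = 0.002275 ⇒ Q>K, reverse
Step 1:
                   B          G          C
  Initial      4.945    0.06961      2.401
  Change       1.446      1.446    -0.9638
  Equil        6.391      1.515      1.437
  solve Keq expr → x = -0.4819; check Q = 0.002275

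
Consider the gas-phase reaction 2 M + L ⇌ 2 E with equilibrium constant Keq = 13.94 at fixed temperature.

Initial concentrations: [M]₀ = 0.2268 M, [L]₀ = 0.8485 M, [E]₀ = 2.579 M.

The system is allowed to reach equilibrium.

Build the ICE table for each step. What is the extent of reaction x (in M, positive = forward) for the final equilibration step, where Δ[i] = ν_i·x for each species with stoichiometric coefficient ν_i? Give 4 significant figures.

Q₀ = 152.4 vs Keq = 13.94 ⇒ Q>K, reverse
Step 1:
                  M         L         E
  init       0.2268    0.8485     2.579
  Δ          0.3595    0.1797   -0.3595
  eq         0.5863     1.028      2.22
  solve Keq expr → x = -0.1797; check Q = 13.94

x = -0.1797 M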